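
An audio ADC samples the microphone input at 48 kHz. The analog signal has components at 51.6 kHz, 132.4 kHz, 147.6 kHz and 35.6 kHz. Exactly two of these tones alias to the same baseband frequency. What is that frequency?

fs/2 = 24 kHz.
51.6 kHz mod fs = 3.6 kHz.
3.6 kHz ≤ fs/2 = 24 kHz, appears at 3.6 kHz.
132.4 kHz mod fs = 36.4 kHz.
36.4 kHz > fs/2 = 24 kHz, folds to fs − 36.4 kHz = 11.6 kHz.
147.6 kHz mod fs = 3.6 kHz.
3.6 kHz ≤ fs/2 = 24 kHz, appears at 3.6 kHz.
35.6 kHz > fs/2 = 24 kHz, folds to fs − 35.6 kHz = 12.4 kHz.
51.6 kHz and 147.6 kHz both map to 3.6 kHz.

3.6 kHz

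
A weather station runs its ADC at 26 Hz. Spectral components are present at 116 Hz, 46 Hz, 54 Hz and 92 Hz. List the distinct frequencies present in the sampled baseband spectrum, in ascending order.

2 Hz, 6 Hz, 12 Hz

fs/2 = 13 Hz.
116 Hz mod fs = 12 Hz.
12 Hz ≤ fs/2 = 13 Hz, appears at 12 Hz.
46 Hz mod fs = 20 Hz.
20 Hz > fs/2 = 13 Hz, folds to fs − 20 Hz = 6 Hz.
54 Hz mod fs = 2 Hz.
2 Hz ≤ fs/2 = 13 Hz, appears at 2 Hz.
92 Hz mod fs = 14 Hz.
14 Hz > fs/2 = 13 Hz, folds to fs − 14 Hz = 12 Hz.
Distinct values: {2 Hz, 6 Hz, 12 Hz}.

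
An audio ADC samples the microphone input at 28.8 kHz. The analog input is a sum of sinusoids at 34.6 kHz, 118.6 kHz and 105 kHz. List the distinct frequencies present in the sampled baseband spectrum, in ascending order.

fs/2 = 14.4 kHz.
34.6 kHz mod fs = 5.8 kHz.
5.8 kHz ≤ fs/2 = 14.4 kHz, appears at 5.8 kHz.
118.6 kHz mod fs = 3.4 kHz.
3.4 kHz ≤ fs/2 = 14.4 kHz, appears at 3.4 kHz.
105 kHz mod fs = 18.6 kHz.
18.6 kHz > fs/2 = 14.4 kHz, folds to fs − 18.6 kHz = 10.2 kHz.
Distinct values: {3.4 kHz, 5.8 kHz, 10.2 kHz}.

3.4 kHz, 5.8 kHz, 10.2 kHz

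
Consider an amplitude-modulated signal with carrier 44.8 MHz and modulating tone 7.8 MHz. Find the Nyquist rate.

AM sidebands sit at fc ± fm = 37 MHz and 52.6 MHz.
Highest-frequency component: 52.6 MHz.
Nyquist rate = 2 × 52.6 MHz = 105.2 MHz.

105.2 MHz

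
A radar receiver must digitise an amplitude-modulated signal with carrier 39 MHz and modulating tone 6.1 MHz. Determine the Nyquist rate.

AM sidebands sit at fc ± fm = 32.9 MHz and 45.1 MHz.
Highest-frequency component: 45.1 MHz.
Nyquist rate = 2 × 45.1 MHz = 90.2 MHz.

90.2 MHz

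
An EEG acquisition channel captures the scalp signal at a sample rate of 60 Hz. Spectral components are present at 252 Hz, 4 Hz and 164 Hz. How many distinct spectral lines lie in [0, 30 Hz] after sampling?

3

fs/2 = 30 Hz.
252 Hz mod fs = 12 Hz.
12 Hz ≤ fs/2 = 30 Hz, appears at 12 Hz.
4 Hz ≤ fs/2 = 30 Hz, passes unchanged.
164 Hz mod fs = 44 Hz.
44 Hz > fs/2 = 30 Hz, folds to fs − 44 Hz = 16 Hz.
Distinct values: {4 Hz, 12 Hz, 16 Hz} → 3.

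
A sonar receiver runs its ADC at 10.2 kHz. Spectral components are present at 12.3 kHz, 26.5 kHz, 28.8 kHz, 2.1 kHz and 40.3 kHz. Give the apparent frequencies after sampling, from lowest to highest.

0.5 kHz, 1.8 kHz, 2.1 kHz, 4.1 kHz

fs/2 = 5.1 kHz.
12.3 kHz mod fs = 2.1 kHz.
2.1 kHz ≤ fs/2 = 5.1 kHz, appears at 2.1 kHz.
26.5 kHz mod fs = 6.1 kHz.
6.1 kHz > fs/2 = 5.1 kHz, folds to fs − 6.1 kHz = 4.1 kHz.
28.8 kHz mod fs = 8.4 kHz.
8.4 kHz > fs/2 = 5.1 kHz, folds to fs − 8.4 kHz = 1.8 kHz.
2.1 kHz ≤ fs/2 = 5.1 kHz, passes unchanged.
40.3 kHz mod fs = 9.7 kHz.
9.7 kHz > fs/2 = 5.1 kHz, folds to fs − 9.7 kHz = 0.5 kHz.
Distinct values: {0.5 kHz, 1.8 kHz, 2.1 kHz, 4.1 kHz}.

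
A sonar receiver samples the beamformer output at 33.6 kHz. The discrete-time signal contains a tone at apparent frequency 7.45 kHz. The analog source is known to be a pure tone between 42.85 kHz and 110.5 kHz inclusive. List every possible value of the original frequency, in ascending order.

59.75 kHz, 74.65 kHz, 93.35 kHz, 108.25 kHz

Frequencies that alias to 7.45 kHz are k·fs ± 7.45 kHz for integer k ≥ 0.
k=0: 7.45 kHz.
k=1: 26.15 kHz, 41.05 kHz.
k=2: 59.75 kHz, 74.65 kHz.
k=3: 93.35 kHz, 108.25 kHz.
k=4: 126.95 kHz, 141.85 kHz.
Within [42.85 kHz, 110.5 kHz]: 59.75 kHz, 74.65 kHz, 93.35 kHz, 108.25 kHz.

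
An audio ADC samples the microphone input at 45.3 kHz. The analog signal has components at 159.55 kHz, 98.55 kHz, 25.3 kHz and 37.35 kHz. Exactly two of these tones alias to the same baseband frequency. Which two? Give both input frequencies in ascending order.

fs/2 = 22.65 kHz.
159.55 kHz mod fs = 23.65 kHz.
23.65 kHz > fs/2 = 22.65 kHz, folds to fs − 23.65 kHz = 21.65 kHz.
98.55 kHz mod fs = 7.95 kHz.
7.95 kHz ≤ fs/2 = 22.65 kHz, appears at 7.95 kHz.
25.3 kHz > fs/2 = 22.65 kHz, folds to fs − 25.3 kHz = 20 kHz.
37.35 kHz > fs/2 = 22.65 kHz, folds to fs − 37.35 kHz = 7.95 kHz.
37.35 kHz and 98.55 kHz both map to 7.95 kHz.

37.35 kHz, 98.55 kHz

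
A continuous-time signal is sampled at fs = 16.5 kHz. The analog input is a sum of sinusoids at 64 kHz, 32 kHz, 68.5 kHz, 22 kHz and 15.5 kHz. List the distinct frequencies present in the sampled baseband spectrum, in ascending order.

1 kHz, 2 kHz, 2.5 kHz, 5.5 kHz

fs/2 = 8.25 kHz.
64 kHz mod fs = 14.5 kHz.
14.5 kHz > fs/2 = 8.25 kHz, folds to fs − 14.5 kHz = 2 kHz.
32 kHz mod fs = 15.5 kHz.
15.5 kHz > fs/2 = 8.25 kHz, folds to fs − 15.5 kHz = 1 kHz.
68.5 kHz mod fs = 2.5 kHz.
2.5 kHz ≤ fs/2 = 8.25 kHz, appears at 2.5 kHz.
22 kHz mod fs = 5.5 kHz.
5.5 kHz ≤ fs/2 = 8.25 kHz, appears at 5.5 kHz.
15.5 kHz > fs/2 = 8.25 kHz, folds to fs − 15.5 kHz = 1 kHz.
Distinct values: {1 kHz, 2 kHz, 2.5 kHz, 5.5 kHz}.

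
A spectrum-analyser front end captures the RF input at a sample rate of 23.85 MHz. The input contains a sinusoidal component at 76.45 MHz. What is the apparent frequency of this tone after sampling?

76.45 MHz mod fs = 4.9 MHz.
4.9 MHz ≤ fs/2 = 11.925 MHz, appears at 4.9 MHz.

4.9 MHz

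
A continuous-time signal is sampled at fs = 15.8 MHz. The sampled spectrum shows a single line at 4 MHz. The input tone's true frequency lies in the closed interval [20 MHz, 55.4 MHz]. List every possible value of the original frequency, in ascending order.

27.6 MHz, 35.6 MHz, 43.4 MHz, 51.4 MHz

Frequencies that alias to 4 MHz are k·fs ± 4 MHz for integer k ≥ 0.
k=0: 4 MHz.
k=1: 11.8 MHz, 19.8 MHz.
k=2: 27.6 MHz, 35.6 MHz.
k=3: 43.4 MHz, 51.4 MHz.
k=4: 59.2 MHz, 67.2 MHz.
Within [20 MHz, 55.4 MHz]: 27.6 MHz, 35.6 MHz, 43.4 MHz, 51.4 MHz.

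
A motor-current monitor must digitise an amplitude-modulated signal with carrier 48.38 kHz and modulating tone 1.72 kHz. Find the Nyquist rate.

100.2 kHz

AM sidebands sit at fc ± fm = 46.66 kHz and 50.1 kHz.
Highest-frequency component: 50.1 kHz.
Nyquist rate = 2 × 50.1 kHz = 100.2 kHz.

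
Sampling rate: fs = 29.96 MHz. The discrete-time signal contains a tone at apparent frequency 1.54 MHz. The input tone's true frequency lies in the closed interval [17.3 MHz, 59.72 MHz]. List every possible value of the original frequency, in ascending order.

Frequencies that alias to 1.54 MHz are k·fs ± 1.54 MHz for integer k ≥ 0.
k=0: 1.54 MHz.
k=1: 28.42 MHz, 31.5 MHz.
k=2: 58.38 MHz, 61.46 MHz.
k=3: 88.34 MHz, 91.42 MHz.
Within [17.3 MHz, 59.72 MHz]: 28.42 MHz, 31.5 MHz, 58.38 MHz.

28.42 MHz, 31.5 MHz, 58.38 MHz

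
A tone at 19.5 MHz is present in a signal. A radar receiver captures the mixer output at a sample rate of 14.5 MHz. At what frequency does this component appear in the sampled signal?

5 MHz

19.5 MHz mod fs = 5 MHz.
5 MHz ≤ fs/2 = 7.25 MHz, appears at 5 MHz.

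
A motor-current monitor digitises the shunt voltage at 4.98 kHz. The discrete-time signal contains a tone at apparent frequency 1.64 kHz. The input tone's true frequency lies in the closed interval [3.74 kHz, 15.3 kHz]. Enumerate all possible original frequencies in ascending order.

Frequencies that alias to 1.64 kHz are k·fs ± 1.64 kHz for integer k ≥ 0.
k=0: 1.64 kHz.
k=1: 3.34 kHz, 6.62 kHz.
k=2: 8.32 kHz, 11.6 kHz.
k=3: 13.3 kHz, 16.58 kHz.
k=4: 18.28 kHz, 21.56 kHz.
Within [3.74 kHz, 15.3 kHz]: 6.62 kHz, 8.32 kHz, 11.6 kHz, 13.3 kHz.

6.62 kHz, 8.32 kHz, 11.6 kHz, 13.3 kHz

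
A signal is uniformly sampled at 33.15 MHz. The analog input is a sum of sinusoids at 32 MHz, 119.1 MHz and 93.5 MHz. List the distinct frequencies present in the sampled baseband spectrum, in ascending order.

1.15 MHz, 5.95 MHz, 13.5 MHz

fs/2 = 16.575 MHz.
32 MHz > fs/2 = 16.575 MHz, folds to fs − 32 MHz = 1.15 MHz.
119.1 MHz mod fs = 19.65 MHz.
19.65 MHz > fs/2 = 16.575 MHz, folds to fs − 19.65 MHz = 13.5 MHz.
93.5 MHz mod fs = 27.2 MHz.
27.2 MHz > fs/2 = 16.575 MHz, folds to fs − 27.2 MHz = 5.95 MHz.
Distinct values: {1.15 MHz, 5.95 MHz, 13.5 MHz}.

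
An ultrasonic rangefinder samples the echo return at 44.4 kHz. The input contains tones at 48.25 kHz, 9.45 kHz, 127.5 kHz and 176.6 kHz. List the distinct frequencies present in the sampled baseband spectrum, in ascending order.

fs/2 = 22.2 kHz.
48.25 kHz mod fs = 3.85 kHz.
3.85 kHz ≤ fs/2 = 22.2 kHz, appears at 3.85 kHz.
9.45 kHz ≤ fs/2 = 22.2 kHz, passes unchanged.
127.5 kHz mod fs = 38.7 kHz.
38.7 kHz > fs/2 = 22.2 kHz, folds to fs − 38.7 kHz = 5.7 kHz.
176.6 kHz mod fs = 43.4 kHz.
43.4 kHz > fs/2 = 22.2 kHz, folds to fs − 43.4 kHz = 1 kHz.
Distinct values: {1 kHz, 3.85 kHz, 5.7 kHz, 9.45 kHz}.

1 kHz, 3.85 kHz, 5.7 kHz, 9.45 kHz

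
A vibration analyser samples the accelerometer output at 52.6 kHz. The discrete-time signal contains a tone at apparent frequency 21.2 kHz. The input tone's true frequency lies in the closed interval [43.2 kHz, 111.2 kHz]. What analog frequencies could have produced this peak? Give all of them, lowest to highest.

Frequencies that alias to 21.2 kHz are k·fs ± 21.2 kHz for integer k ≥ 0.
k=0: 21.2 kHz.
k=1: 31.4 kHz, 73.8 kHz.
k=2: 84 kHz, 126.4 kHz.
k=3: 136.6 kHz, 179 kHz.
Within [43.2 kHz, 111.2 kHz]: 73.8 kHz, 84 kHz.

73.8 kHz, 84 kHz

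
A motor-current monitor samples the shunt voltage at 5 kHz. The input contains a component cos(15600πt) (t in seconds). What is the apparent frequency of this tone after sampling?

2.2 kHz

ω = 15600π rad/s → f = ω/(2π) = 7800 Hz = 7.8 kHz.
7.8 kHz mod fs = 2.8 kHz.
2.8 kHz > fs/2 = 2.5 kHz, folds to fs − 2.8 kHz = 2.2 kHz.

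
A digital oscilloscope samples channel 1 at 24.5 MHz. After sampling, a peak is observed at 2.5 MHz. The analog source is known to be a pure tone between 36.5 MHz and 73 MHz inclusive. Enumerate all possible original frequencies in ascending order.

46.5 MHz, 51.5 MHz, 71 MHz

Frequencies that alias to 2.5 MHz are k·fs ± 2.5 MHz for integer k ≥ 0.
k=0: 2.5 MHz.
k=1: 22 MHz, 27 MHz.
k=2: 46.5 MHz, 51.5 MHz.
k=3: 71 MHz, 76 MHz.
k=4: 95.5 MHz, 100.5 MHz.
Within [36.5 MHz, 73 MHz]: 46.5 MHz, 51.5 MHz, 71 MHz.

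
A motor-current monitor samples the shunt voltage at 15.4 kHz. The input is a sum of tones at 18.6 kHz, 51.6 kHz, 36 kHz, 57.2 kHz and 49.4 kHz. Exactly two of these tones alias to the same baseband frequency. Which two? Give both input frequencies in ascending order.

fs/2 = 7.7 kHz.
18.6 kHz mod fs = 3.2 kHz.
3.2 kHz ≤ fs/2 = 7.7 kHz, appears at 3.2 kHz.
51.6 kHz mod fs = 5.4 kHz.
5.4 kHz ≤ fs/2 = 7.7 kHz, appears at 5.4 kHz.
36 kHz mod fs = 5.2 kHz.
5.2 kHz ≤ fs/2 = 7.7 kHz, appears at 5.2 kHz.
57.2 kHz mod fs = 11 kHz.
11 kHz > fs/2 = 7.7 kHz, folds to fs − 11 kHz = 4.4 kHz.
49.4 kHz mod fs = 3.2 kHz.
3.2 kHz ≤ fs/2 = 7.7 kHz, appears at 3.2 kHz.
18.6 kHz and 49.4 kHz both map to 3.2 kHz.

18.6 kHz, 49.4 kHz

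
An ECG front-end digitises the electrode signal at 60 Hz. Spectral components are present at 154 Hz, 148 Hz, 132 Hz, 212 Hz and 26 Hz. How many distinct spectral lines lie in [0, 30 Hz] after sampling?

fs/2 = 30 Hz.
154 Hz mod fs = 34 Hz.
34 Hz > fs/2 = 30 Hz, folds to fs − 34 Hz = 26 Hz.
148 Hz mod fs = 28 Hz.
28 Hz ≤ fs/2 = 30 Hz, appears at 28 Hz.
132 Hz mod fs = 12 Hz.
12 Hz ≤ fs/2 = 30 Hz, appears at 12 Hz.
212 Hz mod fs = 32 Hz.
32 Hz > fs/2 = 30 Hz, folds to fs − 32 Hz = 28 Hz.
26 Hz ≤ fs/2 = 30 Hz, passes unchanged.
Distinct values: {12 Hz, 26 Hz, 28 Hz} → 3.

3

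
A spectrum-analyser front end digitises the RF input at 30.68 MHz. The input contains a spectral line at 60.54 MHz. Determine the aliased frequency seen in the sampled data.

60.54 MHz mod fs = 29.86 MHz.
29.86 MHz > fs/2 = 15.34 MHz, folds to fs − 29.86 MHz = 0.82 MHz.

0.82 MHz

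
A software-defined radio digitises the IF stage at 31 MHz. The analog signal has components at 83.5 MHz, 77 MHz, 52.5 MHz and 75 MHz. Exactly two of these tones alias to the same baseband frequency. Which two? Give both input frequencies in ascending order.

52.5 MHz, 83.5 MHz

fs/2 = 15.5 MHz.
83.5 MHz mod fs = 21.5 MHz.
21.5 MHz > fs/2 = 15.5 MHz, folds to fs − 21.5 MHz = 9.5 MHz.
77 MHz mod fs = 15 MHz.
15 MHz ≤ fs/2 = 15.5 MHz, appears at 15 MHz.
52.5 MHz mod fs = 21.5 MHz.
21.5 MHz > fs/2 = 15.5 MHz, folds to fs − 21.5 MHz = 9.5 MHz.
75 MHz mod fs = 13 MHz.
13 MHz ≤ fs/2 = 15.5 MHz, appears at 13 MHz.
52.5 MHz and 83.5 MHz both map to 9.5 MHz.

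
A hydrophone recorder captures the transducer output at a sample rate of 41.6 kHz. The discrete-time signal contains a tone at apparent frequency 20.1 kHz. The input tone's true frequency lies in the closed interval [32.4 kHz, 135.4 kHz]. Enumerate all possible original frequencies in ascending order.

61.7 kHz, 63.1 kHz, 103.3 kHz, 104.7 kHz

Frequencies that alias to 20.1 kHz are k·fs ± 20.1 kHz for integer k ≥ 0.
k=0: 20.1 kHz.
k=1: 21.5 kHz, 61.7 kHz.
k=2: 63.1 kHz, 103.3 kHz.
k=3: 104.7 kHz, 144.9 kHz.
k=4: 146.3 kHz, 186.5 kHz.
Within [32.4 kHz, 135.4 kHz]: 61.7 kHz, 63.1 kHz, 103.3 kHz, 104.7 kHz.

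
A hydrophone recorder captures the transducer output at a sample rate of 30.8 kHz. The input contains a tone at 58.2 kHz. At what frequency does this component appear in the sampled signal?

58.2 kHz mod fs = 27.4 kHz.
27.4 kHz > fs/2 = 15.4 kHz, folds to fs − 27.4 kHz = 3.4 kHz.

3.4 kHz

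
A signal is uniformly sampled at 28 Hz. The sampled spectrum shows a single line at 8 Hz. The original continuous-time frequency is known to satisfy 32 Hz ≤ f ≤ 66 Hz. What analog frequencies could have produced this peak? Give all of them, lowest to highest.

Frequencies that alias to 8 Hz are k·fs ± 8 Hz for integer k ≥ 0.
k=0: 8 Hz.
k=1: 20 Hz, 36 Hz.
k=2: 48 Hz, 64 Hz.
k=3: 76 Hz, 92 Hz.
Within [32 Hz, 66 Hz]: 36 Hz, 48 Hz, 64 Hz.

36 Hz, 48 Hz, 64 Hz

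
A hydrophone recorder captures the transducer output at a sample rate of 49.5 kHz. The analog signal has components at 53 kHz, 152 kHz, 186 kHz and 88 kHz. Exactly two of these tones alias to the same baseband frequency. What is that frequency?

3.5 kHz

fs/2 = 24.75 kHz.
53 kHz mod fs = 3.5 kHz.
3.5 kHz ≤ fs/2 = 24.75 kHz, appears at 3.5 kHz.
152 kHz mod fs = 3.5 kHz.
3.5 kHz ≤ fs/2 = 24.75 kHz, appears at 3.5 kHz.
186 kHz mod fs = 37.5 kHz.
37.5 kHz > fs/2 = 24.75 kHz, folds to fs − 37.5 kHz = 12 kHz.
88 kHz mod fs = 38.5 kHz.
38.5 kHz > fs/2 = 24.75 kHz, folds to fs − 38.5 kHz = 11 kHz.
53 kHz and 152 kHz both map to 3.5 kHz.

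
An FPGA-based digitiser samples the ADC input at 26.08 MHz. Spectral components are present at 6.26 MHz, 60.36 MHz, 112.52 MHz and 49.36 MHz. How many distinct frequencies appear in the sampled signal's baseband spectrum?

3

fs/2 = 13.04 MHz.
6.26 MHz ≤ fs/2 = 13.04 MHz, passes unchanged.
60.36 MHz mod fs = 8.2 MHz.
8.2 MHz ≤ fs/2 = 13.04 MHz, appears at 8.2 MHz.
112.52 MHz mod fs = 8.2 MHz.
8.2 MHz ≤ fs/2 = 13.04 MHz, appears at 8.2 MHz.
49.36 MHz mod fs = 23.28 MHz.
23.28 MHz > fs/2 = 13.04 MHz, folds to fs − 23.28 MHz = 2.8 MHz.
Distinct values: {2.8 MHz, 6.26 MHz, 8.2 MHz} → 3.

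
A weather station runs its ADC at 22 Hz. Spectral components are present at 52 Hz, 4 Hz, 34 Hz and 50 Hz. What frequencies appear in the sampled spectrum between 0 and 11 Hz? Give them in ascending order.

4 Hz, 6 Hz, 8 Hz, 10 Hz

fs/2 = 11 Hz.
52 Hz mod fs = 8 Hz.
8 Hz ≤ fs/2 = 11 Hz, appears at 8 Hz.
4 Hz ≤ fs/2 = 11 Hz, passes unchanged.
34 Hz mod fs = 12 Hz.
12 Hz > fs/2 = 11 Hz, folds to fs − 12 Hz = 10 Hz.
50 Hz mod fs = 6 Hz.
6 Hz ≤ fs/2 = 11 Hz, appears at 6 Hz.
Distinct values: {4 Hz, 6 Hz, 8 Hz, 10 Hz}.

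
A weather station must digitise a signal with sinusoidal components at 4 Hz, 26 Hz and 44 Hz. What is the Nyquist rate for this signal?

Highest-frequency component: 44 Hz.
Nyquist rate = 2 × 44 Hz = 88 Hz.

88 Hz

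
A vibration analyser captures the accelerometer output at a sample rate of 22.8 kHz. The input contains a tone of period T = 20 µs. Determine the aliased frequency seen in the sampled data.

T = 20 µs → f = 1/T = 50 kHz.
50 kHz mod fs = 4.4 kHz.
4.4 kHz ≤ fs/2 = 11.4 kHz, appears at 4.4 kHz.

4.4 kHz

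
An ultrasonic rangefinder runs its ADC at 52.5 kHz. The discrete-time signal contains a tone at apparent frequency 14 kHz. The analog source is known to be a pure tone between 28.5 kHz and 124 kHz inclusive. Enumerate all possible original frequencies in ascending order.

Frequencies that alias to 14 kHz are k·fs ± 14 kHz for integer k ≥ 0.
k=0: 14 kHz.
k=1: 38.5 kHz, 66.5 kHz.
k=2: 91 kHz, 119 kHz.
k=3: 143.5 kHz, 171.5 kHz.
Within [28.5 kHz, 124 kHz]: 38.5 kHz, 66.5 kHz, 91 kHz, 119 kHz.

38.5 kHz, 66.5 kHz, 91 kHz, 119 kHz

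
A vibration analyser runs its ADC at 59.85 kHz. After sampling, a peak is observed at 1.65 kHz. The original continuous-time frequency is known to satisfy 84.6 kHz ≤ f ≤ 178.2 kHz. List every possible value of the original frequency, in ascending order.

118.05 kHz, 121.35 kHz, 177.9 kHz

Frequencies that alias to 1.65 kHz are k·fs ± 1.65 kHz for integer k ≥ 0.
k=0: 1.65 kHz.
k=1: 58.2 kHz, 61.5 kHz.
k=2: 118.05 kHz, 121.35 kHz.
k=3: 177.9 kHz, 181.2 kHz.
k=4: 237.75 kHz, 241.05 kHz.
Within [84.6 kHz, 178.2 kHz]: 118.05 kHz, 121.35 kHz, 177.9 kHz.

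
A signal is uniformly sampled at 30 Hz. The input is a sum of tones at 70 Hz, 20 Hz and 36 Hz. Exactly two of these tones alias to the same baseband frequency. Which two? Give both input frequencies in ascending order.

fs/2 = 15 Hz.
70 Hz mod fs = 10 Hz.
10 Hz ≤ fs/2 = 15 Hz, appears at 10 Hz.
20 Hz > fs/2 = 15 Hz, folds to fs − 20 Hz = 10 Hz.
36 Hz mod fs = 6 Hz.
6 Hz ≤ fs/2 = 15 Hz, appears at 6 Hz.
20 Hz and 70 Hz both map to 10 Hz.

20 Hz, 70 Hz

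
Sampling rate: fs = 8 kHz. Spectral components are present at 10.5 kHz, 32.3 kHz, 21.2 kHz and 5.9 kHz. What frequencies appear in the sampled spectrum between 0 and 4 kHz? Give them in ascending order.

0.3 kHz, 2.1 kHz, 2.5 kHz, 2.8 kHz

fs/2 = 4 kHz.
10.5 kHz mod fs = 2.5 kHz.
2.5 kHz ≤ fs/2 = 4 kHz, appears at 2.5 kHz.
32.3 kHz mod fs = 0.3 kHz.
0.3 kHz ≤ fs/2 = 4 kHz, appears at 0.3 kHz.
21.2 kHz mod fs = 5.2 kHz.
5.2 kHz > fs/2 = 4 kHz, folds to fs − 5.2 kHz = 2.8 kHz.
5.9 kHz > fs/2 = 4 kHz, folds to fs − 5.9 kHz = 2.1 kHz.
Distinct values: {0.3 kHz, 2.1 kHz, 2.5 kHz, 2.8 kHz}.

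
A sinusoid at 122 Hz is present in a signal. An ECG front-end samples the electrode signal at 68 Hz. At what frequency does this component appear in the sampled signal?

122 Hz mod fs = 54 Hz.
54 Hz > fs/2 = 34 Hz, folds to fs − 54 Hz = 14 Hz.

14 Hz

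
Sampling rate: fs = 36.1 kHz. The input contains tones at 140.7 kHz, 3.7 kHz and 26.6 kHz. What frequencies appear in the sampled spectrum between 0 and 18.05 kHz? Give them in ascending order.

3.7 kHz, 9.5 kHz

fs/2 = 18.05 kHz.
140.7 kHz mod fs = 32.4 kHz.
32.4 kHz > fs/2 = 18.05 kHz, folds to fs − 32.4 kHz = 3.7 kHz.
3.7 kHz ≤ fs/2 = 18.05 kHz, passes unchanged.
26.6 kHz > fs/2 = 18.05 kHz, folds to fs − 26.6 kHz = 9.5 kHz.
Distinct values: {3.7 kHz, 9.5 kHz}.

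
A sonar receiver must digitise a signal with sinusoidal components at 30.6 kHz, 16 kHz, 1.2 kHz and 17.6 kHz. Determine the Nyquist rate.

Highest-frequency component: 30.6 kHz.
Nyquist rate = 2 × 30.6 kHz = 61.2 kHz.

61.2 kHz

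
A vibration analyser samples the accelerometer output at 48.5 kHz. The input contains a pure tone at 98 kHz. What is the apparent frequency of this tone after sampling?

98 kHz mod fs = 1 kHz.
1 kHz ≤ fs/2 = 24.25 kHz, appears at 1 kHz.

1 kHz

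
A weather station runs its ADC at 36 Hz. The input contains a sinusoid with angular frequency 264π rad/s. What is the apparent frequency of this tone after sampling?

ω = 264π rad/s → f = ω/(2π) = 132 Hz.
132 Hz mod fs = 24 Hz.
24 Hz > fs/2 = 18 Hz, folds to fs − 24 Hz = 12 Hz.

12 Hz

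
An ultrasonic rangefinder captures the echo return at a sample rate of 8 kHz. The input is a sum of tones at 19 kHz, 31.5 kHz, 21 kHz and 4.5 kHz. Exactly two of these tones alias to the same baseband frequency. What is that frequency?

fs/2 = 4 kHz.
19 kHz mod fs = 3 kHz.
3 kHz ≤ fs/2 = 4 kHz, appears at 3 kHz.
31.5 kHz mod fs = 7.5 kHz.
7.5 kHz > fs/2 = 4 kHz, folds to fs − 7.5 kHz = 0.5 kHz.
21 kHz mod fs = 5 kHz.
5 kHz > fs/2 = 4 kHz, folds to fs − 5 kHz = 3 kHz.
4.5 kHz > fs/2 = 4 kHz, folds to fs − 4.5 kHz = 3.5 kHz.
19 kHz and 21 kHz both map to 3 kHz.

3 kHz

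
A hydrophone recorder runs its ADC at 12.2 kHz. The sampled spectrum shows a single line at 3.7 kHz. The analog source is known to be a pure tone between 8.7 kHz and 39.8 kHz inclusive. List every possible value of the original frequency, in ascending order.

Frequencies that alias to 3.7 kHz are k·fs ± 3.7 kHz for integer k ≥ 0.
k=0: 3.7 kHz.
k=1: 8.5 kHz, 15.9 kHz.
k=2: 20.7 kHz, 28.1 kHz.
k=3: 32.9 kHz, 40.3 kHz.
k=4: 45.1 kHz, 52.5 kHz.
Within [8.7 kHz, 39.8 kHz]: 15.9 kHz, 20.7 kHz, 28.1 kHz, 32.9 kHz.

15.9 kHz, 20.7 kHz, 28.1 kHz, 32.9 kHz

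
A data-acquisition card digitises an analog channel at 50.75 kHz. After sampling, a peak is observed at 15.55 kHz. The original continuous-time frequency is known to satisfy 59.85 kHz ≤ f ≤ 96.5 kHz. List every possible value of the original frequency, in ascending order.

66.3 kHz, 85.95 kHz

Frequencies that alias to 15.55 kHz are k·fs ± 15.55 kHz for integer k ≥ 0.
k=0: 15.55 kHz.
k=1: 35.2 kHz, 66.3 kHz.
k=2: 85.95 kHz, 117.05 kHz.
k=3: 136.7 kHz, 167.8 kHz.
Within [59.85 kHz, 96.5 kHz]: 66.3 kHz, 85.95 kHz.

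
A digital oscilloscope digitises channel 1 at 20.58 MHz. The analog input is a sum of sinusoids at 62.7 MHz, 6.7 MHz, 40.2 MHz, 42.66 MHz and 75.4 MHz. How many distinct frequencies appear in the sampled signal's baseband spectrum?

4

fs/2 = 10.29 MHz.
62.7 MHz mod fs = 0.96 MHz.
0.96 MHz ≤ fs/2 = 10.29 MHz, appears at 0.96 MHz.
6.7 MHz ≤ fs/2 = 10.29 MHz, passes unchanged.
40.2 MHz mod fs = 19.62 MHz.
19.62 MHz > fs/2 = 10.29 MHz, folds to fs − 19.62 MHz = 0.96 MHz.
42.66 MHz mod fs = 1.5 MHz.
1.5 MHz ≤ fs/2 = 10.29 MHz, appears at 1.5 MHz.
75.4 MHz mod fs = 13.66 MHz.
13.66 MHz > fs/2 = 10.29 MHz, folds to fs − 13.66 MHz = 6.92 MHz.
Distinct values: {0.96 MHz, 1.5 MHz, 6.7 MHz, 6.92 MHz} → 4.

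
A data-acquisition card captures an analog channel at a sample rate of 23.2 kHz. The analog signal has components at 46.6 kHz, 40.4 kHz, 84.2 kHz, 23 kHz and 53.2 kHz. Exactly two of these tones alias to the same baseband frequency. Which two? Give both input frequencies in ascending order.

23 kHz, 46.6 kHz

fs/2 = 11.6 kHz.
46.6 kHz mod fs = 0.2 kHz.
0.2 kHz ≤ fs/2 = 11.6 kHz, appears at 0.2 kHz.
40.4 kHz mod fs = 17.2 kHz.
17.2 kHz > fs/2 = 11.6 kHz, folds to fs − 17.2 kHz = 6 kHz.
84.2 kHz mod fs = 14.6 kHz.
14.6 kHz > fs/2 = 11.6 kHz, folds to fs − 14.6 kHz = 8.6 kHz.
23 kHz > fs/2 = 11.6 kHz, folds to fs − 23 kHz = 0.2 kHz.
53.2 kHz mod fs = 6.8 kHz.
6.8 kHz ≤ fs/2 = 11.6 kHz, appears at 6.8 kHz.
23 kHz and 46.6 kHz both map to 0.2 kHz.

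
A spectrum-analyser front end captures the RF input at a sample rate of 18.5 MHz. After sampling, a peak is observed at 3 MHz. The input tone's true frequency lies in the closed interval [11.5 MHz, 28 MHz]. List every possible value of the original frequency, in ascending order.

Frequencies that alias to 3 MHz are k·fs ± 3 MHz for integer k ≥ 0.
k=0: 3 MHz.
k=1: 15.5 MHz, 21.5 MHz.
k=2: 34 MHz, 40 MHz.
Within [11.5 MHz, 28 MHz]: 15.5 MHz, 21.5 MHz.

15.5 MHz, 21.5 MHz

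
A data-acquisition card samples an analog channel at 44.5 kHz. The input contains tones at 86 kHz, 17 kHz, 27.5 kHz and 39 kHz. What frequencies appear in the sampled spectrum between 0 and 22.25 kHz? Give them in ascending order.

fs/2 = 22.25 kHz.
86 kHz mod fs = 41.5 kHz.
41.5 kHz > fs/2 = 22.25 kHz, folds to fs − 41.5 kHz = 3 kHz.
17 kHz ≤ fs/2 = 22.25 kHz, passes unchanged.
27.5 kHz > fs/2 = 22.25 kHz, folds to fs − 27.5 kHz = 17 kHz.
39 kHz > fs/2 = 22.25 kHz, folds to fs − 39 kHz = 5.5 kHz.
Distinct values: {3 kHz, 5.5 kHz, 17 kHz}.

3 kHz, 5.5 kHz, 17 kHz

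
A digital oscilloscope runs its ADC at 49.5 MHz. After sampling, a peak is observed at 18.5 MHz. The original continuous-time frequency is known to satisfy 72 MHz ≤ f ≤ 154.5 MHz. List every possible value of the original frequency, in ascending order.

80.5 MHz, 117.5 MHz, 130 MHz

Frequencies that alias to 18.5 MHz are k·fs ± 18.5 MHz for integer k ≥ 0.
k=0: 18.5 MHz.
k=1: 31 MHz, 68 MHz.
k=2: 80.5 MHz, 117.5 MHz.
k=3: 130 MHz, 167 MHz.
k=4: 179.5 MHz, 216.5 MHz.
Within [72 MHz, 154.5 MHz]: 80.5 MHz, 117.5 MHz, 130 MHz.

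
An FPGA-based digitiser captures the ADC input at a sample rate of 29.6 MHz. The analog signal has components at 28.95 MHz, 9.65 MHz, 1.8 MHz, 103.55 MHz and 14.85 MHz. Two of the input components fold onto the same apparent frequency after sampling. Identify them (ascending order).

14.85 MHz, 103.55 MHz

fs/2 = 14.8 MHz.
28.95 MHz > fs/2 = 14.8 MHz, folds to fs − 28.95 MHz = 0.65 MHz.
9.65 MHz ≤ fs/2 = 14.8 MHz, passes unchanged.
1.8 MHz ≤ fs/2 = 14.8 MHz, passes unchanged.
103.55 MHz mod fs = 14.75 MHz.
14.75 MHz ≤ fs/2 = 14.8 MHz, appears at 14.75 MHz.
14.85 MHz > fs/2 = 14.8 MHz, folds to fs − 14.85 MHz = 14.75 MHz.
14.85 MHz and 103.55 MHz both map to 14.75 MHz.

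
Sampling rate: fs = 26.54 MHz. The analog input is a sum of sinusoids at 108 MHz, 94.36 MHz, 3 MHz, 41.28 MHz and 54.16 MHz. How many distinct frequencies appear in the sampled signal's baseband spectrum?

fs/2 = 13.27 MHz.
108 MHz mod fs = 1.84 MHz.
1.84 MHz ≤ fs/2 = 13.27 MHz, appears at 1.84 MHz.
94.36 MHz mod fs = 14.74 MHz.
14.74 MHz > fs/2 = 13.27 MHz, folds to fs − 14.74 MHz = 11.8 MHz.
3 MHz ≤ fs/2 = 13.27 MHz, passes unchanged.
41.28 MHz mod fs = 14.74 MHz.
14.74 MHz > fs/2 = 13.27 MHz, folds to fs − 14.74 MHz = 11.8 MHz.
54.16 MHz mod fs = 1.08 MHz.
1.08 MHz ≤ fs/2 = 13.27 MHz, appears at 1.08 MHz.
Distinct values: {1.08 MHz, 1.84 MHz, 3 MHz, 11.8 MHz} → 4.

4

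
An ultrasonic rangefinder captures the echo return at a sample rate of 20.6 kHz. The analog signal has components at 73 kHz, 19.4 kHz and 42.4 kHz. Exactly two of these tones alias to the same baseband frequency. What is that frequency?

1.2 kHz

fs/2 = 10.3 kHz.
73 kHz mod fs = 11.2 kHz.
11.2 kHz > fs/2 = 10.3 kHz, folds to fs − 11.2 kHz = 9.4 kHz.
19.4 kHz > fs/2 = 10.3 kHz, folds to fs − 19.4 kHz = 1.2 kHz.
42.4 kHz mod fs = 1.2 kHz.
1.2 kHz ≤ fs/2 = 10.3 kHz, appears at 1.2 kHz.
19.4 kHz and 42.4 kHz both map to 1.2 kHz.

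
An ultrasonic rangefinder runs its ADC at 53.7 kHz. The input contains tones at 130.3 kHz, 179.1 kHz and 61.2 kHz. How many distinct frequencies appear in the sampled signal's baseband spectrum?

3

fs/2 = 26.85 kHz.
130.3 kHz mod fs = 22.9 kHz.
22.9 kHz ≤ fs/2 = 26.85 kHz, appears at 22.9 kHz.
179.1 kHz mod fs = 18 kHz.
18 kHz ≤ fs/2 = 26.85 kHz, appears at 18 kHz.
61.2 kHz mod fs = 7.5 kHz.
7.5 kHz ≤ fs/2 = 26.85 kHz, appears at 7.5 kHz.
Distinct values: {7.5 kHz, 18 kHz, 22.9 kHz} → 3.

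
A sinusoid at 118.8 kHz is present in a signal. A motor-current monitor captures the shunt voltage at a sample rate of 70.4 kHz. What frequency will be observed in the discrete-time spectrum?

22 kHz

118.8 kHz mod fs = 48.4 kHz.
48.4 kHz > fs/2 = 35.2 kHz, folds to fs − 48.4 kHz = 22 kHz.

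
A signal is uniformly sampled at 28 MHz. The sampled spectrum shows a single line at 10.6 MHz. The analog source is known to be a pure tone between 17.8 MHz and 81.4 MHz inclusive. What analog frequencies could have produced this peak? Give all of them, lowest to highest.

Frequencies that alias to 10.6 MHz are k·fs ± 10.6 MHz for integer k ≥ 0.
k=0: 10.6 MHz.
k=1: 17.4 MHz, 38.6 MHz.
k=2: 45.4 MHz, 66.6 MHz.
k=3: 73.4 MHz, 94.6 MHz.
k=4: 101.4 MHz, 122.6 MHz.
Within [17.8 MHz, 81.4 MHz]: 38.6 MHz, 45.4 MHz, 66.6 MHz, 73.4 MHz.

38.6 MHz, 45.4 MHz, 66.6 MHz, 73.4 MHz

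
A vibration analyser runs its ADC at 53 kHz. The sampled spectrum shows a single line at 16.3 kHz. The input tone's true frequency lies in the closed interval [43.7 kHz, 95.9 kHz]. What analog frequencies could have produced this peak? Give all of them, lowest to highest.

69.3 kHz, 89.7 kHz

Frequencies that alias to 16.3 kHz are k·fs ± 16.3 kHz for integer k ≥ 0.
k=0: 16.3 kHz.
k=1: 36.7 kHz, 69.3 kHz.
k=2: 89.7 kHz, 122.3 kHz.
k=3: 142.7 kHz, 175.3 kHz.
Within [43.7 kHz, 95.9 kHz]: 69.3 kHz, 89.7 kHz.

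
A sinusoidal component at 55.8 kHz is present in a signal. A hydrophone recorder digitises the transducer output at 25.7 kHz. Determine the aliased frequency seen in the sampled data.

55.8 kHz mod fs = 4.4 kHz.
4.4 kHz ≤ fs/2 = 12.85 kHz, appears at 4.4 kHz.

4.4 kHz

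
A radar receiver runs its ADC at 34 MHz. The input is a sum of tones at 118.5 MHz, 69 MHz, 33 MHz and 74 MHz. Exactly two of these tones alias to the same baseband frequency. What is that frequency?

fs/2 = 17 MHz.
118.5 MHz mod fs = 16.5 MHz.
16.5 MHz ≤ fs/2 = 17 MHz, appears at 16.5 MHz.
69 MHz mod fs = 1 MHz.
1 MHz ≤ fs/2 = 17 MHz, appears at 1 MHz.
33 MHz > fs/2 = 17 MHz, folds to fs − 33 MHz = 1 MHz.
74 MHz mod fs = 6 MHz.
6 MHz ≤ fs/2 = 17 MHz, appears at 6 MHz.
33 MHz and 69 MHz both map to 1 MHz.

1 MHz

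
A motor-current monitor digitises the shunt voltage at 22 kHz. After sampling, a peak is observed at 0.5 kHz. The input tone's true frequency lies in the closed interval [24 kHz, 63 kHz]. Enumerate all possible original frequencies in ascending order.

43.5 kHz, 44.5 kHz

Frequencies that alias to 0.5 kHz are k·fs ± 0.5 kHz for integer k ≥ 0.
k=0: 0.5 kHz.
k=1: 21.5 kHz, 22.5 kHz.
k=2: 43.5 kHz, 44.5 kHz.
k=3: 65.5 kHz, 66.5 kHz.
Within [24 kHz, 63 kHz]: 43.5 kHz, 44.5 kHz.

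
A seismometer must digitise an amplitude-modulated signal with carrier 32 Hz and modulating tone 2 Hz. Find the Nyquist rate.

68 Hz

AM sidebands sit at fc ± fm = 30 Hz and 34 Hz.
Highest-frequency component: 34 Hz.
Nyquist rate = 2 × 34 Hz = 68 Hz.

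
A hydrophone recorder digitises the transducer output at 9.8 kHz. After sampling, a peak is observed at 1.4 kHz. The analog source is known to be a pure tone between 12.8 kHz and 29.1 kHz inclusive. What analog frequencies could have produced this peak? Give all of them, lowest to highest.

18.2 kHz, 21 kHz, 28 kHz

Frequencies that alias to 1.4 kHz are k·fs ± 1.4 kHz for integer k ≥ 0.
k=0: 1.4 kHz.
k=1: 8.4 kHz, 11.2 kHz.
k=2: 18.2 kHz, 21 kHz.
k=3: 28 kHz, 30.8 kHz.
k=4: 37.8 kHz, 40.6 kHz.
Within [12.8 kHz, 29.1 kHz]: 18.2 kHz, 21 kHz, 28 kHz.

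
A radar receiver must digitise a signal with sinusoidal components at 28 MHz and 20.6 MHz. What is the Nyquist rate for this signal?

56 MHz

Highest-frequency component: 28 MHz.
Nyquist rate = 2 × 28 MHz = 56 MHz.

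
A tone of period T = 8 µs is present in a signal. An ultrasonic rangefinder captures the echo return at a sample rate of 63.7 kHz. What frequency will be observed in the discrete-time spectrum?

T = 8 µs → f = 1/T = 125 kHz.
125 kHz mod fs = 61.3 kHz.
61.3 kHz > fs/2 = 31.85 kHz, folds to fs − 61.3 kHz = 2.4 kHz.

2.4 kHz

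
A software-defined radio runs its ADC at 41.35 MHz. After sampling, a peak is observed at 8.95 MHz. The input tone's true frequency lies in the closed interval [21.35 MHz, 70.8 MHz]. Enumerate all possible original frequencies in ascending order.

32.4 MHz, 50.3 MHz

Frequencies that alias to 8.95 MHz are k·fs ± 8.95 MHz for integer k ≥ 0.
k=0: 8.95 MHz.
k=1: 32.4 MHz, 50.3 MHz.
k=2: 73.75 MHz, 91.65 MHz.
Within [21.35 MHz, 70.8 MHz]: 32.4 MHz, 50.3 MHz.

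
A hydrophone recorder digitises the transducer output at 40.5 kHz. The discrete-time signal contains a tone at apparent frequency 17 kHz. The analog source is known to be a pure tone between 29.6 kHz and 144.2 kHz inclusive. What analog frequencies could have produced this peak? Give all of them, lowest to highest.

57.5 kHz, 64 kHz, 98 kHz, 104.5 kHz, 138.5 kHz

Frequencies that alias to 17 kHz are k·fs ± 17 kHz for integer k ≥ 0.
k=0: 17 kHz.
k=1: 23.5 kHz, 57.5 kHz.
k=2: 64 kHz, 98 kHz.
k=3: 104.5 kHz, 138.5 kHz.
k=4: 145 kHz, 179 kHz.
Within [29.6 kHz, 144.2 kHz]: 57.5 kHz, 64 kHz, 98 kHz, 104.5 kHz, 138.5 kHz.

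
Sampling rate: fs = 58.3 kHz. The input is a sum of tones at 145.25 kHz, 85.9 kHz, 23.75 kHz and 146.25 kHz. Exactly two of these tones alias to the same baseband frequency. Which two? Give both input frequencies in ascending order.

145.25 kHz, 146.25 kHz

fs/2 = 29.15 kHz.
145.25 kHz mod fs = 28.65 kHz.
28.65 kHz ≤ fs/2 = 29.15 kHz, appears at 28.65 kHz.
85.9 kHz mod fs = 27.6 kHz.
27.6 kHz ≤ fs/2 = 29.15 kHz, appears at 27.6 kHz.
23.75 kHz ≤ fs/2 = 29.15 kHz, passes unchanged.
146.25 kHz mod fs = 29.65 kHz.
29.65 kHz > fs/2 = 29.15 kHz, folds to fs − 29.65 kHz = 28.65 kHz.
145.25 kHz and 146.25 kHz both map to 28.65 kHz.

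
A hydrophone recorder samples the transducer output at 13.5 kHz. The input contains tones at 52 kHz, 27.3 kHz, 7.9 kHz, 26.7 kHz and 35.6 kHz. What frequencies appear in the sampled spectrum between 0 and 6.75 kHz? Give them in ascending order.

0.3 kHz, 2 kHz, 4.9 kHz, 5.6 kHz

fs/2 = 6.75 kHz.
52 kHz mod fs = 11.5 kHz.
11.5 kHz > fs/2 = 6.75 kHz, folds to fs − 11.5 kHz = 2 kHz.
27.3 kHz mod fs = 0.3 kHz.
0.3 kHz ≤ fs/2 = 6.75 kHz, appears at 0.3 kHz.
7.9 kHz > fs/2 = 6.75 kHz, folds to fs − 7.9 kHz = 5.6 kHz.
26.7 kHz mod fs = 13.2 kHz.
13.2 kHz > fs/2 = 6.75 kHz, folds to fs − 13.2 kHz = 0.3 kHz.
35.6 kHz mod fs = 8.6 kHz.
8.6 kHz > fs/2 = 6.75 kHz, folds to fs − 8.6 kHz = 4.9 kHz.
Distinct values: {0.3 kHz, 2 kHz, 4.9 kHz, 5.6 kHz}.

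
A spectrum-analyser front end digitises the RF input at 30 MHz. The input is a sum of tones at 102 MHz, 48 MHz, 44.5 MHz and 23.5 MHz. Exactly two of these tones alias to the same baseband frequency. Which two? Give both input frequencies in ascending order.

fs/2 = 15 MHz.
102 MHz mod fs = 12 MHz.
12 MHz ≤ fs/2 = 15 MHz, appears at 12 MHz.
48 MHz mod fs = 18 MHz.
18 MHz > fs/2 = 15 MHz, folds to fs − 18 MHz = 12 MHz.
44.5 MHz mod fs = 14.5 MHz.
14.5 MHz ≤ fs/2 = 15 MHz, appears at 14.5 MHz.
23.5 MHz > fs/2 = 15 MHz, folds to fs − 23.5 MHz = 6.5 MHz.
48 MHz and 102 MHz both map to 12 MHz.

48 MHz, 102 MHz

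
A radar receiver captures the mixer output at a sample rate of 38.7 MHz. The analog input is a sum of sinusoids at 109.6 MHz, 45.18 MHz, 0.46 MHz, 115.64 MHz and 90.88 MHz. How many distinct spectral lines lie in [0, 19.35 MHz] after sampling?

4

fs/2 = 19.35 MHz.
109.6 MHz mod fs = 32.2 MHz.
32.2 MHz > fs/2 = 19.35 MHz, folds to fs − 32.2 MHz = 6.5 MHz.
45.18 MHz mod fs = 6.48 MHz.
6.48 MHz ≤ fs/2 = 19.35 MHz, appears at 6.48 MHz.
0.46 MHz ≤ fs/2 = 19.35 MHz, passes unchanged.
115.64 MHz mod fs = 38.24 MHz.
38.24 MHz > fs/2 = 19.35 MHz, folds to fs − 38.24 MHz = 0.46 MHz.
90.88 MHz mod fs = 13.48 MHz.
13.48 MHz ≤ fs/2 = 19.35 MHz, appears at 13.48 MHz.
Distinct values: {0.46 MHz, 6.48 MHz, 6.5 MHz, 13.48 MHz} → 4.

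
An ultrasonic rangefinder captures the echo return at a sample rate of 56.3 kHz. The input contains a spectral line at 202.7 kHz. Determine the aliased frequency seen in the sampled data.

22.5 kHz

202.7 kHz mod fs = 33.8 kHz.
33.8 kHz > fs/2 = 28.15 kHz, folds to fs − 33.8 kHz = 22.5 kHz.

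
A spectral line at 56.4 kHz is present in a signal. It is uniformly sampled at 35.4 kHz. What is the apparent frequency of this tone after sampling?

56.4 kHz mod fs = 21 kHz.
21 kHz > fs/2 = 17.7 kHz, folds to fs − 21 kHz = 14.4 kHz.

14.4 kHz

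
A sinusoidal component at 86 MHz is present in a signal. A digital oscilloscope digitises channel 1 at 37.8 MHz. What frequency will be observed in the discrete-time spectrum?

86 MHz mod fs = 10.4 MHz.
10.4 MHz ≤ fs/2 = 18.9 MHz, appears at 10.4 MHz.

10.4 MHz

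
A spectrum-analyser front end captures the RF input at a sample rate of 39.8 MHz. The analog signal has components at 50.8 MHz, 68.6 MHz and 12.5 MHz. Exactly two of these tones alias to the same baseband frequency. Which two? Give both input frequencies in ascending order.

50.8 MHz, 68.6 MHz

fs/2 = 19.9 MHz.
50.8 MHz mod fs = 11 MHz.
11 MHz ≤ fs/2 = 19.9 MHz, appears at 11 MHz.
68.6 MHz mod fs = 28.8 MHz.
28.8 MHz > fs/2 = 19.9 MHz, folds to fs − 28.8 MHz = 11 MHz.
12.5 MHz ≤ fs/2 = 19.9 MHz, passes unchanged.
50.8 MHz and 68.6 MHz both map to 11 MHz.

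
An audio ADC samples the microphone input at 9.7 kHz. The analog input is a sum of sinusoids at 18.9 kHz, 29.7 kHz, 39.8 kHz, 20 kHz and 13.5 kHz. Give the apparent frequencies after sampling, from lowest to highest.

0.5 kHz, 0.6 kHz, 1 kHz, 3.8 kHz

fs/2 = 4.85 kHz.
18.9 kHz mod fs = 9.2 kHz.
9.2 kHz > fs/2 = 4.85 kHz, folds to fs − 9.2 kHz = 0.5 kHz.
29.7 kHz mod fs = 0.6 kHz.
0.6 kHz ≤ fs/2 = 4.85 kHz, appears at 0.6 kHz.
39.8 kHz mod fs = 1 kHz.
1 kHz ≤ fs/2 = 4.85 kHz, appears at 1 kHz.
20 kHz mod fs = 0.6 kHz.
0.6 kHz ≤ fs/2 = 4.85 kHz, appears at 0.6 kHz.
13.5 kHz mod fs = 3.8 kHz.
3.8 kHz ≤ fs/2 = 4.85 kHz, appears at 3.8 kHz.
Distinct values: {0.5 kHz, 0.6 kHz, 1 kHz, 3.8 kHz}.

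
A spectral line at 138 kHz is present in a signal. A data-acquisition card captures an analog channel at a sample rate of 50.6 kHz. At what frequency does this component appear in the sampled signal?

13.8 kHz

138 kHz mod fs = 36.8 kHz.
36.8 kHz > fs/2 = 25.3 kHz, folds to fs − 36.8 kHz = 13.8 kHz.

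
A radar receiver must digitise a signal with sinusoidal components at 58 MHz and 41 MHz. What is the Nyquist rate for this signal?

116 MHz

Highest-frequency component: 58 MHz.
Nyquist rate = 2 × 58 MHz = 116 MHz.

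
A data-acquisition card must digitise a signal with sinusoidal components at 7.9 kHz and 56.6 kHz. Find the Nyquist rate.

113.2 kHz

Highest-frequency component: 56.6 kHz.
Nyquist rate = 2 × 56.6 kHz = 113.2 kHz.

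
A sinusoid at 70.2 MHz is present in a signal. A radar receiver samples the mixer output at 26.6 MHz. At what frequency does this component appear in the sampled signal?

9.6 MHz

70.2 MHz mod fs = 17 MHz.
17 MHz > fs/2 = 13.3 MHz, folds to fs − 17 MHz = 9.6 MHz.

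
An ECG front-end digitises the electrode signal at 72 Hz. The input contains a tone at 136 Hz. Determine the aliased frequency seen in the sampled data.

136 Hz mod fs = 64 Hz.
64 Hz > fs/2 = 36 Hz, folds to fs − 64 Hz = 8 Hz.

8 Hz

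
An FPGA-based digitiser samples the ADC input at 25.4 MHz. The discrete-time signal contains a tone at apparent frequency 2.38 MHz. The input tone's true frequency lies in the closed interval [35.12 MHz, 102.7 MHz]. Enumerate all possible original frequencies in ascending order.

48.42 MHz, 53.18 MHz, 73.82 MHz, 78.58 MHz, 99.22 MHz

Frequencies that alias to 2.38 MHz are k·fs ± 2.38 MHz for integer k ≥ 0.
k=0: 2.38 MHz.
k=1: 23.02 MHz, 27.78 MHz.
k=2: 48.42 MHz, 53.18 MHz.
k=3: 73.82 MHz, 78.58 MHz.
k=4: 99.22 MHz, 103.98 MHz.
k=5: 124.62 MHz, 129.38 MHz.
Within [35.12 MHz, 102.7 MHz]: 48.42 MHz, 53.18 MHz, 73.82 MHz, 78.58 MHz, 99.22 MHz.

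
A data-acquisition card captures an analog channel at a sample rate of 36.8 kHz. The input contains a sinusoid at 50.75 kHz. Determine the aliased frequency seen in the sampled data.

50.75 kHz mod fs = 13.95 kHz.
13.95 kHz ≤ fs/2 = 18.4 kHz, appears at 13.95 kHz.

13.95 kHz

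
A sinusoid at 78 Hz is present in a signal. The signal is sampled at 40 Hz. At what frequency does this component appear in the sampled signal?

2 Hz

78 Hz mod fs = 38 Hz.
38 Hz > fs/2 = 20 Hz, folds to fs − 38 Hz = 2 Hz.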